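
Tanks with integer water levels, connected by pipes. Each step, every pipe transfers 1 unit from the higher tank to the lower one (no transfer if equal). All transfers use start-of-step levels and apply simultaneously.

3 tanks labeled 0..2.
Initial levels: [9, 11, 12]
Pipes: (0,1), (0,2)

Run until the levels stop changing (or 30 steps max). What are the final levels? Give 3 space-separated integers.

Answer: 10 11 11

Derivation:
Step 1: flows [1->0,2->0] -> levels [11 10 11]
Step 2: flows [0->1,0=2] -> levels [10 11 11]
Step 3: flows [1->0,2->0] -> levels [12 10 10]
Step 4: flows [0->1,0->2] -> levels [10 11 11]
  -> period-2 cycle: step 4 state = step 2 state; never stabilizes
  -> state at step 30: (30-2) mod 2 = 0, same as step 2 -> [10 11 11]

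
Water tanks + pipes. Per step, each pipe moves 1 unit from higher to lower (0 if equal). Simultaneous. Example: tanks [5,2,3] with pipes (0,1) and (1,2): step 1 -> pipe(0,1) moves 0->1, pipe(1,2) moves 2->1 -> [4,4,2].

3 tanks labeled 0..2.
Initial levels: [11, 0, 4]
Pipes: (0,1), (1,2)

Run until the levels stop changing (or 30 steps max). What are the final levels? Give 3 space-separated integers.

Answer: 5 5 5

Derivation:
Step 1: flows [0->1,2->1] -> levels [10 2 3]
Step 2: flows [0->1,2->1] -> levels [9 4 2]
Step 3: flows [0->1,1->2] -> levels [8 4 3]
Step 4: flows [0->1,1->2] -> levels [7 4 4]
Step 5: flows [0->1,1=2] -> levels [6 5 4]
Step 6: flows [0->1,1->2] -> levels [5 5 5]
Step 7: flows [0=1,1=2] -> levels [5 5 5]
  -> stable (no change)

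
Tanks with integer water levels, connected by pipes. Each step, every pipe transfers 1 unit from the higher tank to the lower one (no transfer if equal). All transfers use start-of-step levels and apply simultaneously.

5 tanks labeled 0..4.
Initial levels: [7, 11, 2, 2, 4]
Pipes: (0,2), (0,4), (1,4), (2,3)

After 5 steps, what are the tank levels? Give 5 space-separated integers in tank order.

Answer: 5 6 5 4 6

Derivation:
Step 1: flows [0->2,0->4,1->4,2=3] -> levels [5 10 3 2 6]
Step 2: flows [0->2,4->0,1->4,2->3] -> levels [5 9 3 3 6]
Step 3: flows [0->2,4->0,1->4,2=3] -> levels [5 8 4 3 6]
Step 4: flows [0->2,4->0,1->4,2->3] -> levels [5 7 4 4 6]
Step 5: flows [0->2,4->0,1->4,2=3] -> levels [5 6 5 4 6]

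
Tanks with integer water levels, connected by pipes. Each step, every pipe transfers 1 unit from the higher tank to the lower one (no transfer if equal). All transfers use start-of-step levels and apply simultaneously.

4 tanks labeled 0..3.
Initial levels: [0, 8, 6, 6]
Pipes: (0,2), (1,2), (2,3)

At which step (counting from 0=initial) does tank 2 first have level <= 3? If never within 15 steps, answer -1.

Answer: 5

Derivation:
Step 1: flows [2->0,1->2,2=3] -> levels [1 7 6 6]
Step 2: flows [2->0,1->2,2=3] -> levels [2 6 6 6]
Step 3: flows [2->0,1=2,2=3] -> levels [3 6 5 6]
Step 4: flows [2->0,1->2,3->2] -> levels [4 5 6 5]
Step 5: flows [2->0,2->1,2->3] -> levels [5 6 3 6]
Tank 2 first reaches <=3 at step 5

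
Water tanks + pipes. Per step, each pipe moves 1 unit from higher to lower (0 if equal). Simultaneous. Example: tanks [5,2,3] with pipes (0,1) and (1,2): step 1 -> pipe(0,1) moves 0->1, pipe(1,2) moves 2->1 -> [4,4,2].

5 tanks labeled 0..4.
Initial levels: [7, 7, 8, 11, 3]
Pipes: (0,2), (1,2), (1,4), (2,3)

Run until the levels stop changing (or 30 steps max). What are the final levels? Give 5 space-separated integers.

Answer: 7 6 9 7 7

Derivation:
Step 1: flows [2->0,2->1,1->4,3->2] -> levels [8 7 7 10 4]
Step 2: flows [0->2,1=2,1->4,3->2] -> levels [7 6 9 9 5]
Step 3: flows [2->0,2->1,1->4,2=3] -> levels [8 6 7 9 6]
Step 4: flows [0->2,2->1,1=4,3->2] -> levels [7 7 8 8 6]
Step 5: flows [2->0,2->1,1->4,2=3] -> levels [8 7 6 8 7]
Step 6: flows [0->2,1->2,1=4,3->2] -> levels [7 6 9 7 7]
Step 7: flows [2->0,2->1,4->1,2->3] -> levels [8 8 6 8 6]
Step 8: flows [0->2,1->2,1->4,3->2] -> levels [7 6 9 7 7]
  -> period-2 cycle: step 8 state = step 6 state; never stabilizes
  -> state at step 30: (30-6) mod 2 = 0, same as step 6 -> [7 6 9 7 7]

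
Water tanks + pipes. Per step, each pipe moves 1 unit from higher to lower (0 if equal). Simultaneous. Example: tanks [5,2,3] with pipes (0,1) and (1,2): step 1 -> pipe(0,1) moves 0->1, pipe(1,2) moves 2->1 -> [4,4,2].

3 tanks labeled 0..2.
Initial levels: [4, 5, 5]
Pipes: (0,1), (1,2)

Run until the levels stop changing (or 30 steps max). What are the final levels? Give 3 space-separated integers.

Answer: 4 6 4

Derivation:
Step 1: flows [1->0,1=2] -> levels [5 4 5]
Step 2: flows [0->1,2->1] -> levels [4 6 4]
Step 3: flows [1->0,1->2] -> levels [5 4 5]
  -> period-2 cycle: step 3 state = step 1 state; never stabilizes
  -> state at step 30: (30-1) mod 2 = 1, same as step 2 -> [4 6 4]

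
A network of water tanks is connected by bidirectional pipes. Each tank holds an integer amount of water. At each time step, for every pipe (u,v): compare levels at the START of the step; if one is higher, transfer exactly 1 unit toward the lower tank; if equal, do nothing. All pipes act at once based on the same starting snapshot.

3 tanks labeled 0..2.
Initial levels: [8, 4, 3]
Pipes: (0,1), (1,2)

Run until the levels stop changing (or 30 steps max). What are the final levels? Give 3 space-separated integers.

Step 1: flows [0->1,1->2] -> levels [7 4 4]
Step 2: flows [0->1,1=2] -> levels [6 5 4]
Step 3: flows [0->1,1->2] -> levels [5 5 5]
Step 4: flows [0=1,1=2] -> levels [5 5 5]
  -> stable (no change)

Answer: 5 5 5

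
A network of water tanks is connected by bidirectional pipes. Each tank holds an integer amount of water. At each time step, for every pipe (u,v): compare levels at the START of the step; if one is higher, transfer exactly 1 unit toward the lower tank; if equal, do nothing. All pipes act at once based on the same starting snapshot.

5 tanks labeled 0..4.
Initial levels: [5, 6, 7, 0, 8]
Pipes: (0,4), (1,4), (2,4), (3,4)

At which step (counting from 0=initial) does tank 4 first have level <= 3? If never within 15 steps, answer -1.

Step 1: flows [4->0,4->1,4->2,4->3] -> levels [6 7 8 1 4]
Step 2: flows [0->4,1->4,2->4,4->3] -> levels [5 6 7 2 6]
Step 3: flows [4->0,1=4,2->4,4->3] -> levels [6 6 6 3 5]
Step 4: flows [0->4,1->4,2->4,4->3] -> levels [5 5 5 4 7]
Step 5: flows [4->0,4->1,4->2,4->3] -> levels [6 6 6 5 3]
Tank 4 first reaches <=3 at step 5

Answer: 5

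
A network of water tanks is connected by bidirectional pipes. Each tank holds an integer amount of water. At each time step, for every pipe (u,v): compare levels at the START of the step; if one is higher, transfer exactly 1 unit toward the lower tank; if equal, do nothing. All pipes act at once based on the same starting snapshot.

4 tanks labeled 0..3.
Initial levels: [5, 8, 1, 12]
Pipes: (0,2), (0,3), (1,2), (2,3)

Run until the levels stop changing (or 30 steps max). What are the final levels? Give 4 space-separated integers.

Answer: 6 6 8 6

Derivation:
Step 1: flows [0->2,3->0,1->2,3->2] -> levels [5 7 4 10]
Step 2: flows [0->2,3->0,1->2,3->2] -> levels [5 6 7 8]
Step 3: flows [2->0,3->0,2->1,3->2] -> levels [7 7 6 6]
Step 4: flows [0->2,0->3,1->2,2=3] -> levels [5 6 8 7]
Step 5: flows [2->0,3->0,2->1,2->3] -> levels [7 7 5 7]
Step 6: flows [0->2,0=3,1->2,3->2] -> levels [6 6 8 6]
Step 7: flows [2->0,0=3,2->1,2->3] -> levels [7 7 5 7]
  -> period-2 cycle: step 7 state = step 5 state; never stabilizes
  -> state at step 30: (30-5) mod 2 = 1, same as step 6 -> [6 6 8 6]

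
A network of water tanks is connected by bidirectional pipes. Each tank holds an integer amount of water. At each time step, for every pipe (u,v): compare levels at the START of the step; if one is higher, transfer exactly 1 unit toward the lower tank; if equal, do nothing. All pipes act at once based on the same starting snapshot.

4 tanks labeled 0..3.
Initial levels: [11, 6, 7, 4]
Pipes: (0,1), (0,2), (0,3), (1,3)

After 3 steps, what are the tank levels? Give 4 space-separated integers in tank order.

Answer: 9 6 7 6

Derivation:
Step 1: flows [0->1,0->2,0->3,1->3] -> levels [8 6 8 6]
Step 2: flows [0->1,0=2,0->3,1=3] -> levels [6 7 8 7]
Step 3: flows [1->0,2->0,3->0,1=3] -> levels [9 6 7 6]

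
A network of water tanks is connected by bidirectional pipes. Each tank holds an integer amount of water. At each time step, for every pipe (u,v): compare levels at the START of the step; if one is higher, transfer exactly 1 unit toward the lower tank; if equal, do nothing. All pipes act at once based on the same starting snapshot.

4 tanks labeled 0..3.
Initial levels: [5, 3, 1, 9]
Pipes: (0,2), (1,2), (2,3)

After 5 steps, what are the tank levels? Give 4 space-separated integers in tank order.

Step 1: flows [0->2,1->2,3->2] -> levels [4 2 4 8]
Step 2: flows [0=2,2->1,3->2] -> levels [4 3 4 7]
Step 3: flows [0=2,2->1,3->2] -> levels [4 4 4 6]
Step 4: flows [0=2,1=2,3->2] -> levels [4 4 5 5]
Step 5: flows [2->0,2->1,2=3] -> levels [5 5 3 5]

Answer: 5 5 3 5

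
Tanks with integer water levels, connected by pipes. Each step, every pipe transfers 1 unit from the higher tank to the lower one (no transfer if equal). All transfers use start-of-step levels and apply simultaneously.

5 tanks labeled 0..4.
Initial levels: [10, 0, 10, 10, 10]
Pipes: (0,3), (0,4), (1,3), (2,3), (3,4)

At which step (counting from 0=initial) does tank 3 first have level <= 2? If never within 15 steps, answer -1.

Answer: -1

Derivation:
Step 1: flows [0=3,0=4,3->1,2=3,3=4] -> levels [10 1 10 9 10]
Step 2: flows [0->3,0=4,3->1,2->3,4->3] -> levels [9 2 9 11 9]
Step 3: flows [3->0,0=4,3->1,3->2,3->4] -> levels [10 3 10 7 10]
Step 4: flows [0->3,0=4,3->1,2->3,4->3] -> levels [9 4 9 9 9]
Step 5: flows [0=3,0=4,3->1,2=3,3=4] -> levels [9 5 9 8 9]
Step 6: flows [0->3,0=4,3->1,2->3,4->3] -> levels [8 6 8 10 8]
Step 7: flows [3->0,0=4,3->1,3->2,3->4] -> levels [9 7 9 6 9]
Step 8: flows [0->3,0=4,1->3,2->3,4->3] -> levels [8 6 8 10 8]
  -> period-2 cycle (repeats step 6); tank 3 never drops to <=2
Tank 3 never reaches <=2 within 15 steps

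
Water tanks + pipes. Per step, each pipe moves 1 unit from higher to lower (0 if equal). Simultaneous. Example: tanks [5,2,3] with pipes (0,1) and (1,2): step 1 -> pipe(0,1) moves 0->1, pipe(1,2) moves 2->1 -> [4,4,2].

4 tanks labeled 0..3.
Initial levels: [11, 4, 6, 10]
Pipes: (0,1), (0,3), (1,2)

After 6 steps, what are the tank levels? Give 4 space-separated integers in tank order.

Answer: 8 7 8 8

Derivation:
Step 1: flows [0->1,0->3,2->1] -> levels [9 6 5 11]
Step 2: flows [0->1,3->0,1->2] -> levels [9 6 6 10]
Step 3: flows [0->1,3->0,1=2] -> levels [9 7 6 9]
Step 4: flows [0->1,0=3,1->2] -> levels [8 7 7 9]
Step 5: flows [0->1,3->0,1=2] -> levels [8 8 7 8]
Step 6: flows [0=1,0=3,1->2] -> levels [8 7 8 8]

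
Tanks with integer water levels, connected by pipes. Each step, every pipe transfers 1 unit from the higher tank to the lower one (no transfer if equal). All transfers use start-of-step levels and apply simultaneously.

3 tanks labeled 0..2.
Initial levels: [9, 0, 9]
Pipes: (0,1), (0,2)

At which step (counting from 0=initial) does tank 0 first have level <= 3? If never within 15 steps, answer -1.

Step 1: flows [0->1,0=2] -> levels [8 1 9]
Step 2: flows [0->1,2->0] -> levels [8 2 8]
Step 3: flows [0->1,0=2] -> levels [7 3 8]
Step 4: flows [0->1,2->0] -> levels [7 4 7]
Step 5: flows [0->1,0=2] -> levels [6 5 7]
Step 6: flows [0->1,2->0] -> levels [6 6 6]
Step 7: flows [0=1,0=2] -> levels [6 6 6]
  -> stable; tank 0 stays at 6 > 3
Tank 0 never reaches <=3 within 15 steps

Answer: -1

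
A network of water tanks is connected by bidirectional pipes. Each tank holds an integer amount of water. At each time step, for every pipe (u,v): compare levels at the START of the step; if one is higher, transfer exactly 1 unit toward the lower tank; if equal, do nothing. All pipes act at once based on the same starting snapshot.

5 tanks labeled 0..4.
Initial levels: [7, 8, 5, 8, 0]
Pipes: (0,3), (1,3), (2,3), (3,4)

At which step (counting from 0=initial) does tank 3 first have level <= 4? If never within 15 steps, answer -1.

Answer: 5

Derivation:
Step 1: flows [3->0,1=3,3->2,3->4] -> levels [8 8 6 5 1]
Step 2: flows [0->3,1->3,2->3,3->4] -> levels [7 7 5 7 2]
Step 3: flows [0=3,1=3,3->2,3->4] -> levels [7 7 6 5 3]
Step 4: flows [0->3,1->3,2->3,3->4] -> levels [6 6 5 7 4]
Step 5: flows [3->0,3->1,3->2,3->4] -> levels [7 7 6 3 5]
Tank 3 first reaches <=4 at step 5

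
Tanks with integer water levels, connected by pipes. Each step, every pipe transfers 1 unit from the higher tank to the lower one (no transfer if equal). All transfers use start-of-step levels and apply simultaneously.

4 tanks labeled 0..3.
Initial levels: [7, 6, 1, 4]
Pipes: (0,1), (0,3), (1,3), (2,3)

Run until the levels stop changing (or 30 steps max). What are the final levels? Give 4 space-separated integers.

Answer: 4 4 4 6

Derivation:
Step 1: flows [0->1,0->3,1->3,3->2] -> levels [5 6 2 5]
Step 2: flows [1->0,0=3,1->3,3->2] -> levels [6 4 3 5]
Step 3: flows [0->1,0->3,3->1,3->2] -> levels [4 6 4 4]
Step 4: flows [1->0,0=3,1->3,2=3] -> levels [5 4 4 5]
Step 5: flows [0->1,0=3,3->1,3->2] -> levels [4 6 5 3]
Step 6: flows [1->0,0->3,1->3,2->3] -> levels [4 4 4 6]
Step 7: flows [0=1,3->0,3->1,3->2] -> levels [5 5 5 3]
Step 8: flows [0=1,0->3,1->3,2->3] -> levels [4 4 4 6]
  -> period-2 cycle: step 8 state = step 6 state; never stabilizes
  -> state at step 30: (30-6) mod 2 = 0, same as step 6 -> [4 4 4 6]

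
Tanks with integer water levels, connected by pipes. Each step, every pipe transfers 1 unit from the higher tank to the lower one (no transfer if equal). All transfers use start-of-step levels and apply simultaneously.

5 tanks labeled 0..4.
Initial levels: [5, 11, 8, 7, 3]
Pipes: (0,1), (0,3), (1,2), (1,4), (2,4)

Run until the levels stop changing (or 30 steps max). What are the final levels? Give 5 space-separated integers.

Step 1: flows [1->0,3->0,1->2,1->4,2->4] -> levels [7 8 8 6 5]
Step 2: flows [1->0,0->3,1=2,1->4,2->4] -> levels [7 6 7 7 7]
Step 3: flows [0->1,0=3,2->1,4->1,2=4] -> levels [6 9 6 7 6]
Step 4: flows [1->0,3->0,1->2,1->4,2=4] -> levels [8 6 7 6 7]
Step 5: flows [0->1,0->3,2->1,4->1,2=4] -> levels [6 9 6 7 6]
  -> period-2 cycle: step 5 state = step 3 state; never stabilizes
  -> state at step 30: (30-3) mod 2 = 1, same as step 4 -> [8 6 7 6 7]

Answer: 8 6 7 6 7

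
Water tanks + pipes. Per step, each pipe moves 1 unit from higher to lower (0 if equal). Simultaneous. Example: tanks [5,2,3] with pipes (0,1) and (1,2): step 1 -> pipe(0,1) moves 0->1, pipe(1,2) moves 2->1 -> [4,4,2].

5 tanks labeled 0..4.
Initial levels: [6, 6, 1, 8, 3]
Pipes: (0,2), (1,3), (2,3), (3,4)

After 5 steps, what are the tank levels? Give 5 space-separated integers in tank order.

Step 1: flows [0->2,3->1,3->2,3->4] -> levels [5 7 3 5 4]
Step 2: flows [0->2,1->3,3->2,3->4] -> levels [4 6 5 4 5]
Step 3: flows [2->0,1->3,2->3,4->3] -> levels [5 5 3 7 4]
Step 4: flows [0->2,3->1,3->2,3->4] -> levels [4 6 5 4 5]
  -> period-2 cycle: step 4 state = step 2 state
  -> state at step 5: (5-2) mod 2 = 1, same as step 3 -> [5 5 3 7 4]

Answer: 5 5 3 7 4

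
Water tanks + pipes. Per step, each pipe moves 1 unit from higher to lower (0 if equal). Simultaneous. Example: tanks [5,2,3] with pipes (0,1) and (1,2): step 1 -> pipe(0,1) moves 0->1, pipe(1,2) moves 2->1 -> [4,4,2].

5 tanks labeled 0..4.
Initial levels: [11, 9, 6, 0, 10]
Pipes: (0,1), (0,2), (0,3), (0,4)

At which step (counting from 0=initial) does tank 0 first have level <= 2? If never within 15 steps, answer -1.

Step 1: flows [0->1,0->2,0->3,0->4] -> levels [7 10 7 1 11]
Step 2: flows [1->0,0=2,0->3,4->0] -> levels [8 9 7 2 10]
Step 3: flows [1->0,0->2,0->3,4->0] -> levels [8 8 8 3 9]
Step 4: flows [0=1,0=2,0->3,4->0] -> levels [8 8 8 4 8]
Step 5: flows [0=1,0=2,0->3,0=4] -> levels [7 8 8 5 8]
Step 6: flows [1->0,2->0,0->3,4->0] -> levels [9 7 7 6 7]
Step 7: flows [0->1,0->2,0->3,0->4] -> levels [5 8 8 7 8]
Step 8: flows [1->0,2->0,3->0,4->0] -> levels [9 7 7 6 7]
  -> period-2 cycle (repeats step 6); tank 0 never drops to <=2
Tank 0 never reaches <=2 within 15 steps

Answer: -1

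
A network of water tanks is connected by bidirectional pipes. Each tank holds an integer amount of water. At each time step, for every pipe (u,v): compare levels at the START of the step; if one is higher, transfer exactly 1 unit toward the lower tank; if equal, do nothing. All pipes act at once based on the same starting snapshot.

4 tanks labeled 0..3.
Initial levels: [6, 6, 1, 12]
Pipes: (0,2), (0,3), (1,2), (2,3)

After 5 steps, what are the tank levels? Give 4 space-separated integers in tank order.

Answer: 7 6 7 5

Derivation:
Step 1: flows [0->2,3->0,1->2,3->2] -> levels [6 5 4 10]
Step 2: flows [0->2,3->0,1->2,3->2] -> levels [6 4 7 8]
Step 3: flows [2->0,3->0,2->1,3->2] -> levels [8 5 6 6]
Step 4: flows [0->2,0->3,2->1,2=3] -> levels [6 6 6 7]
Step 5: flows [0=2,3->0,1=2,3->2] -> levels [7 6 7 5]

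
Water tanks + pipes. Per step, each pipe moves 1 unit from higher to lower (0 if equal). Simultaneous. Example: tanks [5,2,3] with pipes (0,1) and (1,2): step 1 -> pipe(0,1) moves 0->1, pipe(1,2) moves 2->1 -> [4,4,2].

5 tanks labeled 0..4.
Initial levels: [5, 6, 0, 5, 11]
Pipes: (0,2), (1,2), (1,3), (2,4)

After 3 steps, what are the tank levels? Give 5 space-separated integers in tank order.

Answer: 4 6 5 4 8

Derivation:
Step 1: flows [0->2,1->2,1->3,4->2] -> levels [4 4 3 6 10]
Step 2: flows [0->2,1->2,3->1,4->2] -> levels [3 4 6 5 9]
Step 3: flows [2->0,2->1,3->1,4->2] -> levels [4 6 5 4 8]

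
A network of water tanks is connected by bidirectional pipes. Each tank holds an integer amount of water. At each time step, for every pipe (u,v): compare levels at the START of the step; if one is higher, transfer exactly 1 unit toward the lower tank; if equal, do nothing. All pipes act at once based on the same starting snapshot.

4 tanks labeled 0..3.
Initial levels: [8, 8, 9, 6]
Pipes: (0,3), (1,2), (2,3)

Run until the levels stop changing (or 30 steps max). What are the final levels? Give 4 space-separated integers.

Step 1: flows [0->3,2->1,2->3] -> levels [7 9 7 8]
Step 2: flows [3->0,1->2,3->2] -> levels [8 8 9 6]
  -> period-2 cycle: step 2 state = step 0 state; never stabilizes
  -> state at step 30: (30-0) mod 2 = 0, same as step 0 -> [8 8 9 6]

Answer: 8 8 9 6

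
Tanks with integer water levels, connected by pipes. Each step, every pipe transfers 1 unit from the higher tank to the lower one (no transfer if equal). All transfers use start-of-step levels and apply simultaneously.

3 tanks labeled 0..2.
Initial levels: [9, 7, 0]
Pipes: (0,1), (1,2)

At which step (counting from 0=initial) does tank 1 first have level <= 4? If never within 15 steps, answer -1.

Step 1: flows [0->1,1->2] -> levels [8 7 1]
Step 2: flows [0->1,1->2] -> levels [7 7 2]
Step 3: flows [0=1,1->2] -> levels [7 6 3]
Step 4: flows [0->1,1->2] -> levels [6 6 4]
Step 5: flows [0=1,1->2] -> levels [6 5 5]
Step 6: flows [0->1,1=2] -> levels [5 6 5]
Step 7: flows [1->0,1->2] -> levels [6 4 6]
Tank 1 first reaches <=4 at step 7

Answer: 7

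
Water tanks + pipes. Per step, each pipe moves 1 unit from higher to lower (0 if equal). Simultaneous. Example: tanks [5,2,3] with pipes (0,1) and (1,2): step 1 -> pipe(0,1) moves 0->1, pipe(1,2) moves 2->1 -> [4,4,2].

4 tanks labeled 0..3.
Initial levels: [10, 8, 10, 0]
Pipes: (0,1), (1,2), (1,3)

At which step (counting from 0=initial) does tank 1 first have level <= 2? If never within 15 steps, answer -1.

Answer: -1

Derivation:
Step 1: flows [0->1,2->1,1->3] -> levels [9 9 9 1]
Step 2: flows [0=1,1=2,1->3] -> levels [9 8 9 2]
Step 3: flows [0->1,2->1,1->3] -> levels [8 9 8 3]
Step 4: flows [1->0,1->2,1->3] -> levels [9 6 9 4]
Step 5: flows [0->1,2->1,1->3] -> levels [8 7 8 5]
Step 6: flows [0->1,2->1,1->3] -> levels [7 8 7 6]
Step 7: flows [1->0,1->2,1->3] -> levels [8 5 8 7]
Step 8: flows [0->1,2->1,3->1] -> levels [7 8 7 6]
  -> period-2 cycle (repeats step 6); tank 1 never drops to <=2
Tank 1 never reaches <=2 within 15 steps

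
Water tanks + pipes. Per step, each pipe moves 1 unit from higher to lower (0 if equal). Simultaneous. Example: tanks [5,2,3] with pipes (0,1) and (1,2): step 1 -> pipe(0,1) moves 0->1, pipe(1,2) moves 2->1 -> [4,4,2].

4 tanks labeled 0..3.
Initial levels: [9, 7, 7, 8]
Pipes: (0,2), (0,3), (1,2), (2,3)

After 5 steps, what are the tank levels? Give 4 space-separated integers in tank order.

Answer: 7 7 9 8

Derivation:
Step 1: flows [0->2,0->3,1=2,3->2] -> levels [7 7 9 8]
Step 2: flows [2->0,3->0,2->1,2->3] -> levels [9 8 6 8]
Step 3: flows [0->2,0->3,1->2,3->2] -> levels [7 7 9 8]
  -> period-2 cycle: step 3 state = step 1 state
  -> state at step 5: (5-1) mod 2 = 0, same as step 1 -> [7 7 9 8]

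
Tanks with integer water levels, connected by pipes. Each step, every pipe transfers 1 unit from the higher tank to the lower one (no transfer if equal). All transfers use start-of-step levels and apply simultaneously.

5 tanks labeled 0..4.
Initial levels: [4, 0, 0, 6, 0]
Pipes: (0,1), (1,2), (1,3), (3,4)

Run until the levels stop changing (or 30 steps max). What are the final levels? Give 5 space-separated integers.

Answer: 2 3 1 1 3

Derivation:
Step 1: flows [0->1,1=2,3->1,3->4] -> levels [3 2 0 4 1]
Step 2: flows [0->1,1->2,3->1,3->4] -> levels [2 3 1 2 2]
Step 3: flows [1->0,1->2,1->3,3=4] -> levels [3 0 2 3 2]
Step 4: flows [0->1,2->1,3->1,3->4] -> levels [2 3 1 1 3]
Step 5: flows [1->0,1->2,1->3,4->3] -> levels [3 0 2 3 2]
  -> period-2 cycle: step 5 state = step 3 state; never stabilizes
  -> state at step 30: (30-3) mod 2 = 1, same as step 4 -> [2 3 1 1 3]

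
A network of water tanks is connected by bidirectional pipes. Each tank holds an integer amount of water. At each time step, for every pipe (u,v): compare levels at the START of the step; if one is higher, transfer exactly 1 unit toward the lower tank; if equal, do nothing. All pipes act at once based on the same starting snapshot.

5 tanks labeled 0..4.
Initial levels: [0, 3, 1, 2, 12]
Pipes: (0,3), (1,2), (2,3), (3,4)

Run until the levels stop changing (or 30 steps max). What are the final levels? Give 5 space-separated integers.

Step 1: flows [3->0,1->2,3->2,4->3] -> levels [1 2 3 1 11]
Step 2: flows [0=3,2->1,2->3,4->3] -> levels [1 3 1 3 10]
Step 3: flows [3->0,1->2,3->2,4->3] -> levels [2 2 3 2 9]
Step 4: flows [0=3,2->1,2->3,4->3] -> levels [2 3 1 4 8]
Step 5: flows [3->0,1->2,3->2,4->3] -> levels [3 2 3 3 7]
Step 6: flows [0=3,2->1,2=3,4->3] -> levels [3 3 2 4 6]
Step 7: flows [3->0,1->2,3->2,4->3] -> levels [4 2 4 3 5]
Step 8: flows [0->3,2->1,2->3,4->3] -> levels [3 3 2 6 4]
Step 9: flows [3->0,1->2,3->2,3->4] -> levels [4 2 4 3 5]
  -> period-2 cycle: step 9 state = step 7 state; never stabilizes
  -> state at step 30: (30-7) mod 2 = 1, same as step 8 -> [3 3 2 6 4]

Answer: 3 3 2 6 4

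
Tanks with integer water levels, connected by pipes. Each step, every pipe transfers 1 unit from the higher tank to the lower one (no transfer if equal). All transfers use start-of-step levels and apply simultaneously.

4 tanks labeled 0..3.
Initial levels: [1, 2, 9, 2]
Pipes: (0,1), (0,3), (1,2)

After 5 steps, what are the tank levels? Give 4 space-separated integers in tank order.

Answer: 3 4 4 3

Derivation:
Step 1: flows [1->0,3->0,2->1] -> levels [3 2 8 1]
Step 2: flows [0->1,0->3,2->1] -> levels [1 4 7 2]
Step 3: flows [1->0,3->0,2->1] -> levels [3 4 6 1]
Step 4: flows [1->0,0->3,2->1] -> levels [3 4 5 2]
Step 5: flows [1->0,0->3,2->1] -> levels [3 4 4 3]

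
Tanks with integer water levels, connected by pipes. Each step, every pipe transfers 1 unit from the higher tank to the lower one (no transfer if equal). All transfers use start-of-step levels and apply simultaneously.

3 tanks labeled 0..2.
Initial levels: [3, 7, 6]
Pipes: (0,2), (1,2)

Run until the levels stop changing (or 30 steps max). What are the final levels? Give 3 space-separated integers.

Answer: 6 6 4

Derivation:
Step 1: flows [2->0,1->2] -> levels [4 6 6]
Step 2: flows [2->0,1=2] -> levels [5 6 5]
Step 3: flows [0=2,1->2] -> levels [5 5 6]
Step 4: flows [2->0,2->1] -> levels [6 6 4]
Step 5: flows [0->2,1->2] -> levels [5 5 6]
  -> period-2 cycle: step 5 state = step 3 state; never stabilizes
  -> state at step 30: (30-3) mod 2 = 1, same as step 4 -> [6 6 4]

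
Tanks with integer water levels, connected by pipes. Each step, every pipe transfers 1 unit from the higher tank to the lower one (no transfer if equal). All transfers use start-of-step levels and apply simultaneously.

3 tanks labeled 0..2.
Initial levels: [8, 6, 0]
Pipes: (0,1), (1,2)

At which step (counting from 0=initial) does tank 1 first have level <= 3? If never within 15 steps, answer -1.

Step 1: flows [0->1,1->2] -> levels [7 6 1]
Step 2: flows [0->1,1->2] -> levels [6 6 2]
Step 3: flows [0=1,1->2] -> levels [6 5 3]
Step 4: flows [0->1,1->2] -> levels [5 5 4]
Step 5: flows [0=1,1->2] -> levels [5 4 5]
Step 6: flows [0->1,2->1] -> levels [4 6 4]
Step 7: flows [1->0,1->2] -> levels [5 4 5]
  -> period-2 cycle (repeats step 5); tank 1 never drops to <=3
Tank 1 never reaches <=3 within 15 steps

Answer: -1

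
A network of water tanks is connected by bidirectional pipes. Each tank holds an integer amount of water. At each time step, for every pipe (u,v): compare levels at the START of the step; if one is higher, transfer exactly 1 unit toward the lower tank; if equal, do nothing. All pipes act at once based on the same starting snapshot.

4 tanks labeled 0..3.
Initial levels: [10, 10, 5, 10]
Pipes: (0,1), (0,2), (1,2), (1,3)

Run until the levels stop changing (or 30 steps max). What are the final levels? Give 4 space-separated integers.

Answer: 8 10 9 8

Derivation:
Step 1: flows [0=1,0->2,1->2,1=3] -> levels [9 9 7 10]
Step 2: flows [0=1,0->2,1->2,3->1] -> levels [8 9 9 9]
Step 3: flows [1->0,2->0,1=2,1=3] -> levels [10 8 8 9]
Step 4: flows [0->1,0->2,1=2,3->1] -> levels [8 10 9 8]
Step 5: flows [1->0,2->0,1->2,1->3] -> levels [10 7 9 9]
Step 6: flows [0->1,0->2,2->1,3->1] -> levels [8 10 9 8]
  -> period-2 cycle: step 6 state = step 4 state; never stabilizes
  -> state at step 30: (30-4) mod 2 = 0, same as step 4 -> [8 10 9 8]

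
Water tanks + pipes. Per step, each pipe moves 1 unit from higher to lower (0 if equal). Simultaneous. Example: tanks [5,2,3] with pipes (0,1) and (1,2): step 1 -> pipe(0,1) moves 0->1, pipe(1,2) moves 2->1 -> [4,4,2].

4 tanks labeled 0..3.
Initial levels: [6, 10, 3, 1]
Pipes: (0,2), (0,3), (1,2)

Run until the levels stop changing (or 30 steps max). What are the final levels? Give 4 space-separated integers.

Answer: 6 6 4 4

Derivation:
Step 1: flows [0->2,0->3,1->2] -> levels [4 9 5 2]
Step 2: flows [2->0,0->3,1->2] -> levels [4 8 5 3]
Step 3: flows [2->0,0->3,1->2] -> levels [4 7 5 4]
Step 4: flows [2->0,0=3,1->2] -> levels [5 6 5 4]
Step 5: flows [0=2,0->3,1->2] -> levels [4 5 6 5]
Step 6: flows [2->0,3->0,2->1] -> levels [6 6 4 4]
Step 7: flows [0->2,0->3,1->2] -> levels [4 5 6 5]
  -> period-2 cycle: step 7 state = step 5 state; never stabilizes
  -> state at step 30: (30-5) mod 2 = 1, same as step 6 -> [6 6 4 4]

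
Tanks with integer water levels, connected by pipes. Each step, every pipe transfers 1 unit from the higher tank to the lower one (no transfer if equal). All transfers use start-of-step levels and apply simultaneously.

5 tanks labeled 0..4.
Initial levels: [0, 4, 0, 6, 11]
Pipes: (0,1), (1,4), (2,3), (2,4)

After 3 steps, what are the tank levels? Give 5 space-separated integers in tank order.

Answer: 3 4 5 4 5

Derivation:
Step 1: flows [1->0,4->1,3->2,4->2] -> levels [1 4 2 5 9]
Step 2: flows [1->0,4->1,3->2,4->2] -> levels [2 4 4 4 7]
Step 3: flows [1->0,4->1,2=3,4->2] -> levels [3 4 5 4 5]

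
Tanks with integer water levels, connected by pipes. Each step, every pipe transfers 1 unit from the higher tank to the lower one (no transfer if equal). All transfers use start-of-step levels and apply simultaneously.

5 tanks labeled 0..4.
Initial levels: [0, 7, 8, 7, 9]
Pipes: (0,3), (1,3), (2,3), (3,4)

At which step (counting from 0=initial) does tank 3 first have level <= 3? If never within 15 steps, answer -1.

Answer: -1

Derivation:
Step 1: flows [3->0,1=3,2->3,4->3] -> levels [1 7 7 8 8]
Step 2: flows [3->0,3->1,3->2,3=4] -> levels [2 8 8 5 8]
Step 3: flows [3->0,1->3,2->3,4->3] -> levels [3 7 7 7 7]
Step 4: flows [3->0,1=3,2=3,3=4] -> levels [4 7 7 6 7]
Step 5: flows [3->0,1->3,2->3,4->3] -> levels [5 6 6 8 6]
Step 6: flows [3->0,3->1,3->2,3->4] -> levels [6 7 7 4 7]
Step 7: flows [0->3,1->3,2->3,4->3] -> levels [5 6 6 8 6]
  -> period-2 cycle (repeats step 5); tank 3 never drops to <=3
Tank 3 never reaches <=3 within 15 steps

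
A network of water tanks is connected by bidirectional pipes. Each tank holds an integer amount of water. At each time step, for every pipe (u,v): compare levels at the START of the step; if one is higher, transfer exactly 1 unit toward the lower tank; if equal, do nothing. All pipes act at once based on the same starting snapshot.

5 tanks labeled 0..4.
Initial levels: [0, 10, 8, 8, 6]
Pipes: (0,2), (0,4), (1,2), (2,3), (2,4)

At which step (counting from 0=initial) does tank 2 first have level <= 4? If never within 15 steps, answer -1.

Step 1: flows [2->0,4->0,1->2,2=3,2->4] -> levels [2 9 7 8 6]
Step 2: flows [2->0,4->0,1->2,3->2,2->4] -> levels [4 8 7 7 6]
Step 3: flows [2->0,4->0,1->2,2=3,2->4] -> levels [6 7 6 7 6]
Step 4: flows [0=2,0=4,1->2,3->2,2=4] -> levels [6 6 8 6 6]
Step 5: flows [2->0,0=4,2->1,2->3,2->4] -> levels [7 7 4 7 7]
Tank 2 first reaches <=4 at step 5

Answer: 5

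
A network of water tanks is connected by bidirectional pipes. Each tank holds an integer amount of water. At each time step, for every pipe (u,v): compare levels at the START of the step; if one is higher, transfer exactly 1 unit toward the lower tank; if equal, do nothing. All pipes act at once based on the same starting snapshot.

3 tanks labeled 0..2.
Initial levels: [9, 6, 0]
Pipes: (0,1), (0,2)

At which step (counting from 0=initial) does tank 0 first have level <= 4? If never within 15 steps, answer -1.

Step 1: flows [0->1,0->2] -> levels [7 7 1]
Step 2: flows [0=1,0->2] -> levels [6 7 2]
Step 3: flows [1->0,0->2] -> levels [6 6 3]
Step 4: flows [0=1,0->2] -> levels [5 6 4]
Step 5: flows [1->0,0->2] -> levels [5 5 5]
Step 6: flows [0=1,0=2] -> levels [5 5 5]
  -> stable; tank 0 stays at 5 > 4
Tank 0 never reaches <=4 within 15 steps

Answer: -1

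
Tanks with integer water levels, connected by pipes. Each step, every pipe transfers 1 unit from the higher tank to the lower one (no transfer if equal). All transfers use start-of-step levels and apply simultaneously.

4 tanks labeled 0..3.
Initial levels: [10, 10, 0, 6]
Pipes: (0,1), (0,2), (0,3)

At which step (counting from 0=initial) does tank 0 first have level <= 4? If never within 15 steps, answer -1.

Step 1: flows [0=1,0->2,0->3] -> levels [8 10 1 7]
Step 2: flows [1->0,0->2,0->3] -> levels [7 9 2 8]
Step 3: flows [1->0,0->2,3->0] -> levels [8 8 3 7]
Step 4: flows [0=1,0->2,0->3] -> levels [6 8 4 8]
Step 5: flows [1->0,0->2,3->0] -> levels [7 7 5 7]
Step 6: flows [0=1,0->2,0=3] -> levels [6 7 6 7]
Step 7: flows [1->0,0=2,3->0] -> levels [8 6 6 6]
Step 8: flows [0->1,0->2,0->3] -> levels [5 7 7 7]
Step 9: flows [1->0,2->0,3->0] -> levels [8 6 6 6]
  -> period-2 cycle (repeats step 7); tank 0 never drops to <=4
Tank 0 never reaches <=4 within 15 steps

Answer: -1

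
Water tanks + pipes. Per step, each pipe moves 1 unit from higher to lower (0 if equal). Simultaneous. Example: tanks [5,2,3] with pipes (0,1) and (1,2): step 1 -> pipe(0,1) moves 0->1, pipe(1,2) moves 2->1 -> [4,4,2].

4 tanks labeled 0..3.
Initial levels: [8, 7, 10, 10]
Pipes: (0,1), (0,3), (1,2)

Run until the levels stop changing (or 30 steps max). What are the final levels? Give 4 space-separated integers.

Step 1: flows [0->1,3->0,2->1] -> levels [8 9 9 9]
Step 2: flows [1->0,3->0,1=2] -> levels [10 8 9 8]
Step 3: flows [0->1,0->3,2->1] -> levels [8 10 8 9]
Step 4: flows [1->0,3->0,1->2] -> levels [10 8 9 8]
  -> period-2 cycle: step 4 state = step 2 state; never stabilizes
  -> state at step 30: (30-2) mod 2 = 0, same as step 2 -> [10 8 9 8]

Answer: 10 8 9 8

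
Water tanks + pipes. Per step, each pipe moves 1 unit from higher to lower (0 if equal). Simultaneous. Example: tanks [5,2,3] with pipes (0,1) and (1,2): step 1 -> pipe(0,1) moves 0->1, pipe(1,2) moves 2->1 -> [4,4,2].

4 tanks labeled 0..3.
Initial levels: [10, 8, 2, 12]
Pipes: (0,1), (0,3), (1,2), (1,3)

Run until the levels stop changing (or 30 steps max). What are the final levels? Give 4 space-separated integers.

Answer: 9 6 8 9

Derivation:
Step 1: flows [0->1,3->0,1->2,3->1] -> levels [10 9 3 10]
Step 2: flows [0->1,0=3,1->2,3->1] -> levels [9 10 4 9]
Step 3: flows [1->0,0=3,1->2,1->3] -> levels [10 7 5 10]
Step 4: flows [0->1,0=3,1->2,3->1] -> levels [9 8 6 9]
Step 5: flows [0->1,0=3,1->2,3->1] -> levels [8 9 7 8]
Step 6: flows [1->0,0=3,1->2,1->3] -> levels [9 6 8 9]
Step 7: flows [0->1,0=3,2->1,3->1] -> levels [8 9 7 8]
  -> period-2 cycle: step 7 state = step 5 state; never stabilizes
  -> state at step 30: (30-5) mod 2 = 1, same as step 6 -> [9 6 8 9]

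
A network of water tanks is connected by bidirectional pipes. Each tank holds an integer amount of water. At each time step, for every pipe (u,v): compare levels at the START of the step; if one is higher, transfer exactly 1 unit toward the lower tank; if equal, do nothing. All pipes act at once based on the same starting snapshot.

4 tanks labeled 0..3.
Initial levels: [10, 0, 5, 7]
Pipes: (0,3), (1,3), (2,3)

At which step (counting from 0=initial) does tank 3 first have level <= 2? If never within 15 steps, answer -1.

Answer: -1

Derivation:
Step 1: flows [0->3,3->1,3->2] -> levels [9 1 6 6]
Step 2: flows [0->3,3->1,2=3] -> levels [8 2 6 6]
Step 3: flows [0->3,3->1,2=3] -> levels [7 3 6 6]
Step 4: flows [0->3,3->1,2=3] -> levels [6 4 6 6]
Step 5: flows [0=3,3->1,2=3] -> levels [6 5 6 5]
Step 6: flows [0->3,1=3,2->3] -> levels [5 5 5 7]
Step 7: flows [3->0,3->1,3->2] -> levels [6 6 6 4]
Step 8: flows [0->3,1->3,2->3] -> levels [5 5 5 7]
  -> period-2 cycle (repeats step 6); tank 3 never drops to <=2
Tank 3 never reaches <=2 within 15 steps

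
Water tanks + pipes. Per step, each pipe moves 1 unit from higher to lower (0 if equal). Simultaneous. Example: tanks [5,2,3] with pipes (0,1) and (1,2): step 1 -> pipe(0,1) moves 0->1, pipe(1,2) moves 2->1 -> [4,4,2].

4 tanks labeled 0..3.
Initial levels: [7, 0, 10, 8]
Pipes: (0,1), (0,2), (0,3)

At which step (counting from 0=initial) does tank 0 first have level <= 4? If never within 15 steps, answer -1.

Step 1: flows [0->1,2->0,3->0] -> levels [8 1 9 7]
Step 2: flows [0->1,2->0,0->3] -> levels [7 2 8 8]
Step 3: flows [0->1,2->0,3->0] -> levels [8 3 7 7]
Step 4: flows [0->1,0->2,0->3] -> levels [5 4 8 8]
Step 5: flows [0->1,2->0,3->0] -> levels [6 5 7 7]
Step 6: flows [0->1,2->0,3->0] -> levels [7 6 6 6]
Step 7: flows [0->1,0->2,0->3] -> levels [4 7 7 7]
Tank 0 first reaches <=4 at step 7

Answer: 7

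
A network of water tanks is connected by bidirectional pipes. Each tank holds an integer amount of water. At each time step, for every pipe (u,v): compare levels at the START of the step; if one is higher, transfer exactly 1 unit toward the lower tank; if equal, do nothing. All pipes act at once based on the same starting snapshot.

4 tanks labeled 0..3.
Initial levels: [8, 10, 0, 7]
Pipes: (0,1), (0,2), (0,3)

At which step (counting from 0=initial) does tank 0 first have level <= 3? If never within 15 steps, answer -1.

Step 1: flows [1->0,0->2,0->3] -> levels [7 9 1 8]
Step 2: flows [1->0,0->2,3->0] -> levels [8 8 2 7]
Step 3: flows [0=1,0->2,0->3] -> levels [6 8 3 8]
Step 4: flows [1->0,0->2,3->0] -> levels [7 7 4 7]
Step 5: flows [0=1,0->2,0=3] -> levels [6 7 5 7]
Step 6: flows [1->0,0->2,3->0] -> levels [7 6 6 6]
Step 7: flows [0->1,0->2,0->3] -> levels [4 7 7 7]
Step 8: flows [1->0,2->0,3->0] -> levels [7 6 6 6]
  -> period-2 cycle (repeats step 6); tank 0 never drops to <=3
Tank 0 never reaches <=3 within 15 steps

Answer: -1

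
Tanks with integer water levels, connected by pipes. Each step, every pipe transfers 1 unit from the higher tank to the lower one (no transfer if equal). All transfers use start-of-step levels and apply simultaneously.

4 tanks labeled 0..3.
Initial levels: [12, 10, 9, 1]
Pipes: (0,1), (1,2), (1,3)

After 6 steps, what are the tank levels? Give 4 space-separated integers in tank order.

Step 1: flows [0->1,1->2,1->3] -> levels [11 9 10 2]
Step 2: flows [0->1,2->1,1->3] -> levels [10 10 9 3]
Step 3: flows [0=1,1->2,1->3] -> levels [10 8 10 4]
Step 4: flows [0->1,2->1,1->3] -> levels [9 9 9 5]
Step 5: flows [0=1,1=2,1->3] -> levels [9 8 9 6]
Step 6: flows [0->1,2->1,1->3] -> levels [8 9 8 7]

Answer: 8 9 8 7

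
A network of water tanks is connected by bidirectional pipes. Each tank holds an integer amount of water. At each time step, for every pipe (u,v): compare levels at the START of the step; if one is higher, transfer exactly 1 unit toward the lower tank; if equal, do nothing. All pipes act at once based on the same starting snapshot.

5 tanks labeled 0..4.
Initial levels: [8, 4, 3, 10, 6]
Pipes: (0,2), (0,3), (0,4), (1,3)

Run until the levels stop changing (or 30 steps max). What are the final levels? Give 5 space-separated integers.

Answer: 8 7 5 5 6

Derivation:
Step 1: flows [0->2,3->0,0->4,3->1] -> levels [7 5 4 8 7]
Step 2: flows [0->2,3->0,0=4,3->1] -> levels [7 6 5 6 7]
Step 3: flows [0->2,0->3,0=4,1=3] -> levels [5 6 6 7 7]
Step 4: flows [2->0,3->0,4->0,3->1] -> levels [8 7 5 5 6]
Step 5: flows [0->2,0->3,0->4,1->3] -> levels [5 6 6 7 7]
  -> period-2 cycle: step 5 state = step 3 state; never stabilizes
  -> state at step 30: (30-3) mod 2 = 1, same as step 4 -> [8 7 5 5 6]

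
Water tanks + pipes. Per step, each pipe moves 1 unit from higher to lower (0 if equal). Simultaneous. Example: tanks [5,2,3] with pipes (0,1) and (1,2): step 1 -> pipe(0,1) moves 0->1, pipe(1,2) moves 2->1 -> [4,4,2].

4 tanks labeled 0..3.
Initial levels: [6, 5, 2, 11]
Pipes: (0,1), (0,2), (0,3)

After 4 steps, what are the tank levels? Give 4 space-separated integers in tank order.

Step 1: flows [0->1,0->2,3->0] -> levels [5 6 3 10]
Step 2: flows [1->0,0->2,3->0] -> levels [6 5 4 9]
Step 3: flows [0->1,0->2,3->0] -> levels [5 6 5 8]
Step 4: flows [1->0,0=2,3->0] -> levels [7 5 5 7]

Answer: 7 5 5 7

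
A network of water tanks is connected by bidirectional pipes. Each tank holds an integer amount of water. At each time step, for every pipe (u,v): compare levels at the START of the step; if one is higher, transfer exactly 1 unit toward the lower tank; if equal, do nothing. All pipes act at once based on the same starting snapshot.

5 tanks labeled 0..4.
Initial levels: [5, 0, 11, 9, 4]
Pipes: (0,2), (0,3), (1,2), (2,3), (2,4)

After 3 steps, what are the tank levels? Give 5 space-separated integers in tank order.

Answer: 6 3 7 7 6

Derivation:
Step 1: flows [2->0,3->0,2->1,2->3,2->4] -> levels [7 1 7 9 5]
Step 2: flows [0=2,3->0,2->1,3->2,2->4] -> levels [8 2 6 7 6]
Step 3: flows [0->2,0->3,2->1,3->2,2=4] -> levels [6 3 7 7 6]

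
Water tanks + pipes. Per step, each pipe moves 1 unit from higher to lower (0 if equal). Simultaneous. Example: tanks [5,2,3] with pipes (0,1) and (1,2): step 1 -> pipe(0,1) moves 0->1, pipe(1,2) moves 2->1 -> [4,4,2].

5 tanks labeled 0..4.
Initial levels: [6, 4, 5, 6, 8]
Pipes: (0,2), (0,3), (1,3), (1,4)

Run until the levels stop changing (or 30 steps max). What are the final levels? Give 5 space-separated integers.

Answer: 7 7 5 5 5

Derivation:
Step 1: flows [0->2,0=3,3->1,4->1] -> levels [5 6 6 5 7]
Step 2: flows [2->0,0=3,1->3,4->1] -> levels [6 6 5 6 6]
Step 3: flows [0->2,0=3,1=3,1=4] -> levels [5 6 6 6 6]
Step 4: flows [2->0,3->0,1=3,1=4] -> levels [7 6 5 5 6]
Step 5: flows [0->2,0->3,1->3,1=4] -> levels [5 5 6 7 6]
Step 6: flows [2->0,3->0,3->1,4->1] -> levels [7 7 5 5 5]
Step 7: flows [0->2,0->3,1->3,1->4] -> levels [5 5 6 7 6]
  -> period-2 cycle: step 7 state = step 5 state; never stabilizes
  -> state at step 30: (30-5) mod 2 = 1, same as step 6 -> [7 7 5 5 5]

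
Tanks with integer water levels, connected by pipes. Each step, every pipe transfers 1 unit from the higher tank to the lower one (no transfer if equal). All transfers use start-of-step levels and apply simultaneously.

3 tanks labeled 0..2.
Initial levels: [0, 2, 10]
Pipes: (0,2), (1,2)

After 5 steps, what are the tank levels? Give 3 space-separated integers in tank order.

Step 1: flows [2->0,2->1] -> levels [1 3 8]
Step 2: flows [2->0,2->1] -> levels [2 4 6]
Step 3: flows [2->0,2->1] -> levels [3 5 4]
Step 4: flows [2->0,1->2] -> levels [4 4 4]
Step 5: flows [0=2,1=2] -> levels [4 4 4]

Answer: 4 4 4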